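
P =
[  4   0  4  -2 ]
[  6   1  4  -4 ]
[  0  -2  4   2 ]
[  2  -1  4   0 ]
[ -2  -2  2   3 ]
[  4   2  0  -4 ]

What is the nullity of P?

Row reduce to echelon form.
R2 ← R2 − (3/2)·R1: [0, 1, -2, -1]
R4 ← R4 − (1/2)·R1: [0, -1, 2, 1]
R5 ← R5 + (1/2)·R1: [0, -2, 4, 2]
R6 ← R6 − R1: [0, 2, -4, -2]
R3 ← R3 + (2)·R2: [0, 0, 0, 0]
R4 ← R4 + R2: [0, 0, 0, 0]
R5 ← R5 + (2)·R2: [0, 0, 0, 0]
R6 ← R6 − (2)·R2: [0, 0, 0, 0]
2 nonzero rows, so rank(P) = 2.
P has 4 columns; by rank–nullity, nullity = 4 − 2 = 2.

2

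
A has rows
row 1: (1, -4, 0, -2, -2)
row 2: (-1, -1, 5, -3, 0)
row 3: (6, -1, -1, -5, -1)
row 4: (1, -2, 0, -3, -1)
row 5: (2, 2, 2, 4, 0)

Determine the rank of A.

Row reduce to echelon form.
R2 ← R2 + R1: [0, -5, 5, -5, -2]
R3 ← R3 − (6)·R1: [0, 23, -1, 7, 11]
R4 ← R4 − R1: [0, 2, 0, -1, 1]
R5 ← R5 − (2)·R1: [0, 10, 2, 8, 4]
R3 ← R3 + (23/5)·R2: [0, 0, 22, -16, 9/5]
R4 ← R4 + (2/5)·R2: [0, 0, 2, -3, 1/5]
R5 ← R5 + (2)·R2: [0, 0, 12, -2, 0]
R4 ← R4 − (1/11)·R3: [0, 0, 0, -17/11, 2/55]
R5 ← R5 − (6/11)·R3: [0, 0, 0, 74/11, -54/55]
R5 ← R5 + (74/17)·R4: [0, 0, 0, 0, -14/17]
Echelon form has 5 nonzero rows, so rank(A) = 5.

5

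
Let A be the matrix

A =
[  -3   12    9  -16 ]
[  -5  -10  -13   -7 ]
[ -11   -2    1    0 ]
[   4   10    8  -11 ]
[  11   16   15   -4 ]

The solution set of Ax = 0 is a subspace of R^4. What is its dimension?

0

Row reduce to echelon form.
R2 ← R2 − (5/3)·R1: [0, -30, -28, 59/3]
R3 ← R3 − (11/3)·R1: [0, -46, -32, 176/3]
R4 ← R4 + (4/3)·R1: [0, 26, 20, -97/3]
R5 ← R5 + (11/3)·R1: [0, 60, 48, -188/3]
R3 ← R3 − (23/15)·R2: [0, 0, 164/15, 1283/45]
R4 ← R4 + (13/15)·R2: [0, 0, -64/15, -688/45]
R5 ← R5 + (2)·R2: [0, 0, -8, -70/3]
R4 ← R4 + (16/41)·R3: [0, 0, 0, -512/123]
R5 ← R5 + (30/41)·R3: [0, 0, 0, -304/123]
R5 ← R5 − (19/32)·R4: [0, 0, 0, 0]
4 nonzero rows, so rank(A) = 4.
A has 4 columns; by rank–nullity, nullity = 4 − 4 = 0.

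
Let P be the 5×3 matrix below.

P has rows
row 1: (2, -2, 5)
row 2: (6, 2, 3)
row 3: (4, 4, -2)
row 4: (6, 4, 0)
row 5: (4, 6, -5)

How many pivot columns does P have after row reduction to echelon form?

2

Row reduce to echelon form.
R2 ← R2 − (3)·R1: [0, 8, -12]
R3 ← R3 − (2)·R1: [0, 8, -12]
R4 ← R4 − (3)·R1: [0, 10, -15]
R5 ← R5 − (2)·R1: [0, 10, -15]
R3 ← R3 − R2: [0, 0, 0]
R4 ← R4 − (5/4)·R2: [0, 0, 0]
R5 ← R5 − (5/4)·R2: [0, 0, 0]
Echelon form has 2 nonzero rows, so rank(P) = 2.
Each nonzero row contributes one pivot column: 2 pivot columns.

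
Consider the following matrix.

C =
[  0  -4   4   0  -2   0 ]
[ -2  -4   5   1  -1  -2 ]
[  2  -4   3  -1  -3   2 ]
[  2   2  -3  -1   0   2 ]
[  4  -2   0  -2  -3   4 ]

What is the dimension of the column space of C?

Row reduce to echelon form.
Swap R1 ↔ R2
R3 ← R3 + R1: [0, -8, 8, 0, -4, 0]
R4 ← R4 + R1: [0, -2, 2, 0, -1, 0]
R5 ← R5 + (2)·R1: [0, -10, 10, 0, -5, 0]
R3 ← R3 − (2)·R2: [0, 0, 0, 0, 0, 0]
R4 ← R4 − (1/2)·R2: [0, 0, 0, 0, 0, 0]
R5 ← R5 − (5/2)·R2: [0, 0, 0, 0, 0, 0]
Echelon form has 2 nonzero rows, so rank(C) = 2.
The column space has dimension equal to the rank: 2.

2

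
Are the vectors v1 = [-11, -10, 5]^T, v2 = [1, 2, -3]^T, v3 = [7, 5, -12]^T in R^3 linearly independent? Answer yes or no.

Form the matrix with these vectors as rows and row reduce.
R2 ← R2 + (1/11)·R1: [0, 12/11, -28/11]
R3 ← R3 + (7/11)·R1: [0, -15/11, -97/11]
R3 ← R3 + (5/4)·R2: [0, 0, -12]
3 nonzero rows, so the 3 vectors span a space of dimension 3.
Since 3 = 3, the vectors are linearly independent.

yes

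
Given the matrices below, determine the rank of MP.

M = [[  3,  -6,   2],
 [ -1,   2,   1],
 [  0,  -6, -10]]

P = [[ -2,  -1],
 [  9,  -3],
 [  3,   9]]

2

First compute MP:
[[-54,  33],
 [ 23,   4],
 [-84, -72]]
Now row reduce the product.
R2 ← R2 + (23/54)·R1: [0, 325/18]
R3 ← R3 − (14/9)·R1: [0, -370/3]
R3 ← R3 + (444/65)·R2: [0, 0]
2 nonzero rows, so rank(MP) = 2.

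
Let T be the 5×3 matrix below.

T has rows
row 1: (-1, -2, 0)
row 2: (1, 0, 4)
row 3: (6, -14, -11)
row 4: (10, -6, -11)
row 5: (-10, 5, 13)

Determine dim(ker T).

0

Row reduce to echelon form.
R2 ← R2 + R1: [0, -2, 4]
R3 ← R3 + (6)·R1: [0, -26, -11]
R4 ← R4 + (10)·R1: [0, -26, -11]
R5 ← R5 − (10)·R1: [0, 25, 13]
R3 ← R3 − (13)·R2: [0, 0, -63]
R4 ← R4 − (13)·R2: [0, 0, -63]
R5 ← R5 + (25/2)·R2: [0, 0, 63]
R4 ← R4 − R3: [0, 0, 0]
R5 ← R5 + R3: [0, 0, 0]
3 nonzero rows, so rank(T) = 3.
T has 3 columns; by rank–nullity, nullity = 3 − 3 = 0.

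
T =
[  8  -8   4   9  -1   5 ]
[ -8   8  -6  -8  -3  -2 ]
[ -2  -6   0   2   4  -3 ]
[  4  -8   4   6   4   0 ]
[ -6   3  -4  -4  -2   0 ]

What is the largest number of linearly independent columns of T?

Row reduce to echelon form.
R2 ← R2 + R1: [0, 0, -2, 1, -4, 3]
R3 ← R3 + (1/4)·R1: [0, -8, 1, 17/4, 15/4, -7/4]
R4 ← R4 − (1/2)·R1: [0, -4, 2, 3/2, 9/2, -5/2]
R5 ← R5 + (3/4)·R1: [0, -3, -1, 11/4, -11/4, 15/4]
Swap R2 ↔ R3
R4 ← R4 − (1/2)·R2: [0, 0, 3/2, -5/8, 21/8, -13/8]
R5 ← R5 − (3/8)·R2: [0, 0, -11/8, 37/32, -133/32, 141/32]
R4 ← R4 + (3/4)·R3: [0, 0, 0, 1/8, -3/8, 5/8]
R5 ← R5 − (11/16)·R3: [0, 0, 0, 15/32, -45/32, 75/32]
R5 ← R5 − (15/4)·R4: [0, 0, 0, 0, 0, 0]
Echelon form has 4 nonzero rows, so rank(T) = 4.
The rank gives the maximum number of linearly independent columns: 4.

4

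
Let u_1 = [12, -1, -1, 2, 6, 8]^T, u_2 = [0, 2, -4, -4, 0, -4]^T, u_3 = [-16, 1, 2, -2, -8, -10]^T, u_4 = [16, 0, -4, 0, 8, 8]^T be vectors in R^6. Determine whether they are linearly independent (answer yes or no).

Form the matrix with these vectors as rows and row reduce.
R3 ← R3 + (4/3)·R1: [0, -1/3, 2/3, 2/3, 0, 2/3]
R4 ← R4 − (4/3)·R1: [0, 4/3, -8/3, -8/3, 0, -8/3]
R3 ← R3 + (1/6)·R2: [0, 0, 0, 0, 0, 0]
R4 ← R4 − (2/3)·R2: [0, 0, 0, 0, 0, 0]
2 nonzero rows, so the 4 vectors span a space of dimension 2.
Since 2 < 4, the vectors are linearly dependent.

no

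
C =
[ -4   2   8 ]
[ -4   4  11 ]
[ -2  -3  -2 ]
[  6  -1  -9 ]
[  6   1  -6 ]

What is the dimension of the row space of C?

Row reduce to echelon form.
R2 ← R2 − R1: [0, 2, 3]
R3 ← R3 − (1/2)·R1: [0, -4, -6]
R4 ← R4 + (3/2)·R1: [0, 2, 3]
R5 ← R5 + (3/2)·R1: [0, 4, 6]
R3 ← R3 + (2)·R2: [0, 0, 0]
R4 ← R4 − R2: [0, 0, 0]
R5 ← R5 − (2)·R2: [0, 0, 0]
Echelon form has 2 nonzero rows, so rank(C) = 2.
The row space has dimension equal to the rank: 2.

2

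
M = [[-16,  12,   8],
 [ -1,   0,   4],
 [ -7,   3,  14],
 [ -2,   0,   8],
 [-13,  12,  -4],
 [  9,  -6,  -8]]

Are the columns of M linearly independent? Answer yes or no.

no

Row reduce M to echelon form.
R2 ← R2 − (1/16)·R1: [0, -3/4, 7/2]
R3 ← R3 − (7/16)·R1: [0, -9/4, 21/2]
R4 ← R4 − (1/8)·R1: [0, -3/2, 7]
R5 ← R5 − (13/16)·R1: [0, 9/4, -21/2]
R6 ← R6 + (9/16)·R1: [0, 3/4, -7/2]
R3 ← R3 − (3)·R2: [0, 0, 0]
R4 ← R4 − (2)·R2: [0, 0, 0]
R5 ← R5 + (3)·R2: [0, 0, 0]
R6 ← R6 + R2: [0, 0, 0]
2 pivots among 3 columns.
Only 2 < 3 pivot columns, so the columns are linearly dependent.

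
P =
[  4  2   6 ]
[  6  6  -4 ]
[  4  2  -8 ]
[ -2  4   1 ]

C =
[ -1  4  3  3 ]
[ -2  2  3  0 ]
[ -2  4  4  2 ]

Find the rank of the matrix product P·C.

2

First compute PC:
[[-20,  44,  42,  24],
 [-10,  20,  20,  10],
 [  8, -12, -14,  -4],
 [ -8,   4,  10,  -4]]
Now row reduce the product.
R2 ← R2 − (1/2)·R1: [0, -2, -1, -2]
R3 ← R3 + (2/5)·R1: [0, 28/5, 14/5, 28/5]
R4 ← R4 − (2/5)·R1: [0, -68/5, -34/5, -68/5]
R3 ← R3 + (14/5)·R2: [0, 0, 0, 0]
R4 ← R4 − (34/5)·R2: [0, 0, 0, 0]
2 nonzero rows, so rank(PC) = 2.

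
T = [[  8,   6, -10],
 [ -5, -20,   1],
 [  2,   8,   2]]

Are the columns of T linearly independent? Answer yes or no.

yes

Row reduce T to echelon form.
R2 ← R2 + (5/8)·R1: [0, -65/4, -21/4]
R3 ← R3 − (1/4)·R1: [0, 13/2, 9/2]
R3 ← R3 + (2/5)·R2: [0, 0, 12/5]
3 pivots among 3 columns.
Every column is a pivot column, so the columns are linearly independent.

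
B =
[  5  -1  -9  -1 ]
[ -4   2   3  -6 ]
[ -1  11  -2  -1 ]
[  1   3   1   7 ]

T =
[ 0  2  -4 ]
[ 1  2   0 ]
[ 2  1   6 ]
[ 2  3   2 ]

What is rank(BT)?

2

First compute BT:
[[-21,  -4, -76],
 [ -4, -19,  22],
 [  5,  15, -10],
 [ 19,  30,  16]]
Now row reduce the product.
R2 ← R2 − (4/21)·R1: [0, -383/21, 766/21]
R3 ← R3 + (5/21)·R1: [0, 295/21, -590/21]
R4 ← R4 + (19/21)·R1: [0, 554/21, -1108/21]
R3 ← R3 + (295/383)·R2: [0, 0, 0]
R4 ← R4 + (554/383)·R2: [0, 0, 0]
2 nonzero rows, so rank(BT) = 2.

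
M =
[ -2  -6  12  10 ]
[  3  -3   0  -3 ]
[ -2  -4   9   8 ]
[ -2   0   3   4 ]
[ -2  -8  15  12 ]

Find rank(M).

2

Row reduce to echelon form.
R2 ← R2 + (3/2)·R1: [0, -12, 18, 12]
R3 ← R3 − R1: [0, 2, -3, -2]
R4 ← R4 − R1: [0, 6, -9, -6]
R5 ← R5 − R1: [0, -2, 3, 2]
R3 ← R3 + (1/6)·R2: [0, 0, 0, 0]
R4 ← R4 + (1/2)·R2: [0, 0, 0, 0]
R5 ← R5 − (1/6)·R2: [0, 0, 0, 0]
Echelon form has 2 nonzero rows, so rank(M) = 2.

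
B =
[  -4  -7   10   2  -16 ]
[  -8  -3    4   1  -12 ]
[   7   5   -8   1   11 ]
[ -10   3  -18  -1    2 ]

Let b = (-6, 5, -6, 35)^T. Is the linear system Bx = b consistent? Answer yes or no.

Row reduce the augmented matrix [B | b].
R2 ← R2 − (2)·R1: [0, 11, -16, -3, 20, 17]
R3 ← R3 + (7/4)·R1: [0, -29/4, 19/2, 9/2, -17, -33/2]
R4 ← R4 − (5/2)·R1: [0, 41/2, -43, -6, 42, 50]
R3 ← R3 + (29/44)·R2: [0, 0, -23/22, 111/44, -42/11, -233/44]
R4 ← R4 − (41/22)·R2: [0, 0, -145/11, -9/22, 52/11, 403/22]
R4 ← R4 − (290/23)·R3: [0, 0, 0, -741/23, 1216/23, 1957/23]
The echelon form has 4 nonzero rows, and every pivot lies in the first 5 columns, so rank(B) = rank([B|b]) = 4.
The system is consistent.

yes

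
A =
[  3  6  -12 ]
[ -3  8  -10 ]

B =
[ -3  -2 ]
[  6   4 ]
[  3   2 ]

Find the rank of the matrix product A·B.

First compute AB:
[[ -9,  -6],
 [ 27,  18]]
Now row reduce the product.
R2 ← R2 + (3)·R1: [0, 0]
1 nonzero row, so rank(AB) = 1.

1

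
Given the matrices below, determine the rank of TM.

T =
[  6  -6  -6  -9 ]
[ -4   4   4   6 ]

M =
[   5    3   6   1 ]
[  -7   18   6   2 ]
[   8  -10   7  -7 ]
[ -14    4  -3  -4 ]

First compute TM:
[[150, -66, -15,  72],
 [-100,  44,  10, -48]]
Now row reduce the product.
R2 ← R2 + (2/3)·R1: [0, 0, 0, 0]
1 nonzero row, so rank(TM) = 1.

1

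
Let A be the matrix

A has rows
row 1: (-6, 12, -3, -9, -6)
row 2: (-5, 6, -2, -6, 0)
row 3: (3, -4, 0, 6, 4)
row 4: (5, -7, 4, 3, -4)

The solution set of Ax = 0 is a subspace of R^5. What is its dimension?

2

Row reduce to echelon form.
R2 ← R2 − (5/6)·R1: [0, -4, 1/2, 3/2, 5]
R3 ← R3 + (1/2)·R1: [0, 2, -3/2, 3/2, 1]
R4 ← R4 + (5/6)·R1: [0, 3, 3/2, -9/2, -9]
R3 ← R3 + (1/2)·R2: [0, 0, -5/4, 9/4, 7/2]
R4 ← R4 + (3/4)·R2: [0, 0, 15/8, -27/8, -21/4]
R4 ← R4 + (3/2)·R3: [0, 0, 0, 0, 0]
3 nonzero rows, so rank(A) = 3.
A has 5 columns; by rank–nullity, nullity = 5 − 3 = 2.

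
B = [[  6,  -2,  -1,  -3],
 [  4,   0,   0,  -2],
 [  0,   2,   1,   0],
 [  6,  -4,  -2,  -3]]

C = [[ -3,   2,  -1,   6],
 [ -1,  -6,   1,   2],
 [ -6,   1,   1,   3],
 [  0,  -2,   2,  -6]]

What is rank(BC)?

2

First compute BC:
[[-10,  29, -15,  47],
 [-12,  12,  -8,  36],
 [ -8, -11,   3,   7],
 [ -2,  40, -18,  40]]
Now row reduce the product.
R2 ← R2 − (6/5)·R1: [0, -114/5, 10, -102/5]
R3 ← R3 − (4/5)·R1: [0, -171/5, 15, -153/5]
R4 ← R4 − (1/5)·R1: [0, 171/5, -15, 153/5]
R3 ← R3 − (3/2)·R2: [0, 0, 0, 0]
R4 ← R4 + (3/2)·R2: [0, 0, 0, 0]
2 nonzero rows, so rank(BC) = 2.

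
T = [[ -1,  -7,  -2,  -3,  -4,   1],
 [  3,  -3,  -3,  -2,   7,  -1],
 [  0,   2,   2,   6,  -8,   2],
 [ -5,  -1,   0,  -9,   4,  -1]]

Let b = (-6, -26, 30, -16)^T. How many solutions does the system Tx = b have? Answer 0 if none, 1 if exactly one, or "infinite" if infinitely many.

infinite

Row reduce the augmented matrix [T | b].
R2 ← R2 + (3)·R1: [0, -24, -9, -11, -5, 2, -44]
R4 ← R4 − (5)·R1: [0, 34, 10, 6, 24, -6, 14]
R3 ← R3 + (1/12)·R2: [0, 0, 5/4, 61/12, -101/12, 13/6, 79/3]
R4 ← R4 + (17/12)·R2: [0, 0, -11/4, -115/12, 203/12, -19/6, -145/3]
R4 ← R4 + (11/5)·R3: [0, 0, 0, 8/5, -8/5, 8/5, 48/5]
The echelon form has 4 nonzero rows, and every pivot lies in the first 6 columns, so rank(T) = rank([T|b]) = 4.
The system is consistent.
rank = 4 < 6 unknowns, so there are infinitely many solutions.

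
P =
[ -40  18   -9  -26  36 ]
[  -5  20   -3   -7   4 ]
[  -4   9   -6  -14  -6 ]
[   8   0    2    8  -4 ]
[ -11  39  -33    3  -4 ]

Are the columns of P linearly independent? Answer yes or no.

yes

Row reduce P to echelon form.
R2 ← R2 − (1/8)·R1: [0, 71/4, -15/8, -15/4, -1/2]
R3 ← R3 − (1/10)·R1: [0, 36/5, -51/10, -57/5, -48/5]
R4 ← R4 + (1/5)·R1: [0, 18/5, 1/5, 14/5, 16/5]
R5 ← R5 − (11/40)·R1: [0, 681/20, -1221/40, 203/20, -139/10]
R3 ← R3 − (144/355)·R2: [0, 0, -3081/710, -3507/355, -3336/355]
R4 ← R4 − (72/355)·R2: [0, 0, 206/355, 1264/355, 1172/355]
R5 ← R5 − (681/355)·R2: [0, 0, -19119/710, 6157/355, -4594/355]
R4 ← R4 + (412/3081)·R3: [0, 0, 0, 2300/1027, 2100/1027]
R5 ← R5 − (6373/1027)·R3: [0, 0, 0, 80770/1027, 46598/1027]
R5 ← R5 − (8077/230)·R4: [0, 0, 0, 0, -608/23]
5 pivots among 5 columns.
Every column is a pivot column, so the columns are linearly independent.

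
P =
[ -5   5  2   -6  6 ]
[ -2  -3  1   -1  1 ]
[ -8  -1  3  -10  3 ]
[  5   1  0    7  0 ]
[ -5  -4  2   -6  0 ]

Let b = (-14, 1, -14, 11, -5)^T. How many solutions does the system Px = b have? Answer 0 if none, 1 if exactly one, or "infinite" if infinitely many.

Row reduce the augmented matrix [P | b].
R2 ← R2 − (2/5)·R1: [0, -5, 1/5, 7/5, -7/5, 33/5]
R3 ← R3 − (8/5)·R1: [0, -9, -1/5, -2/5, -33/5, 42/5]
R4 ← R4 + R1: [0, 6, 2, 1, 6, -3]
R5 ← R5 − R1: [0, -9, 0, 0, -6, 9]
R3 ← R3 − (9/5)·R2: [0, 0, -14/25, -73/25, -102/25, -87/25]
R4 ← R4 + (6/5)·R2: [0, 0, 56/25, 67/25, 108/25, 123/25]
R5 ← R5 − (9/5)·R2: [0, 0, -9/25, -63/25, -87/25, -72/25]
R4 ← R4 + (4)·R3: [0, 0, 0, -9, -12, -9]
R5 ← R5 − (9/14)·R3: [0, 0, 0, -9/14, -6/7, -9/14]
R5 ← R5 − (1/14)·R4: [0, 0, 0, 0, 0, 0]
The echelon form has 4 nonzero rows, and every pivot lies in the first 5 columns, so rank(P) = rank([P|b]) = 4.
The system is consistent.
rank = 4 < 5 unknowns, so there are infinitely many solutions.

infinite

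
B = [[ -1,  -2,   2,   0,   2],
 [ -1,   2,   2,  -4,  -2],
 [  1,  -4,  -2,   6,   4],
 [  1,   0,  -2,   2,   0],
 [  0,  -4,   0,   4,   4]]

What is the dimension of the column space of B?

Row reduce to echelon form.
R2 ← R2 − R1: [0, 4, 0, -4, -4]
R3 ← R3 + R1: [0, -6, 0, 6, 6]
R4 ← R4 + R1: [0, -2, 0, 2, 2]
R3 ← R3 + (3/2)·R2: [0, 0, 0, 0, 0]
R4 ← R4 + (1/2)·R2: [0, 0, 0, 0, 0]
R5 ← R5 + R2: [0, 0, 0, 0, 0]
Echelon form has 2 nonzero rows, so rank(B) = 2.
The column space has dimension equal to the rank: 2.

2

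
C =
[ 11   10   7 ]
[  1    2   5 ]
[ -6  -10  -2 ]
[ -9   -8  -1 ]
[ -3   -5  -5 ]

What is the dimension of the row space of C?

Row reduce to echelon form.
R2 ← R2 − (1/11)·R1: [0, 12/11, 48/11]
R3 ← R3 + (6/11)·R1: [0, -50/11, 20/11]
R4 ← R4 + (9/11)·R1: [0, 2/11, 52/11]
R5 ← R5 + (3/11)·R1: [0, -25/11, -34/11]
R3 ← R3 + (25/6)·R2: [0, 0, 20]
R4 ← R4 − (1/6)·R2: [0, 0, 4]
R5 ← R5 + (25/12)·R2: [0, 0, 6]
R4 ← R4 − (1/5)·R3: [0, 0, 0]
R5 ← R5 − (3/10)·R3: [0, 0, 0]
Echelon form has 3 nonzero rows, so rank(C) = 3.
The row space has dimension equal to the rank: 3.

3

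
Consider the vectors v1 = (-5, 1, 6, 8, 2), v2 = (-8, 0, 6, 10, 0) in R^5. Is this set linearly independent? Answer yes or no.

Form the matrix with these vectors as rows and row reduce.
R2 ← R2 − (8/5)·R1: [0, -8/5, -18/5, -14/5, -16/5]
2 nonzero rows, so the 2 vectors span a space of dimension 2.
Since 2 = 2, the vectors are linearly independent.

yes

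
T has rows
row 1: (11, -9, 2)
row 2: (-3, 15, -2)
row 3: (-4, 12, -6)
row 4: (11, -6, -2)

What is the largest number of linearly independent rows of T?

Row reduce to echelon form.
R2 ← R2 + (3/11)·R1: [0, 138/11, -16/11]
R3 ← R3 + (4/11)·R1: [0, 96/11, -58/11]
R4 ← R4 − R1: [0, 3, -4]
R3 ← R3 − (16/23)·R2: [0, 0, -98/23]
R4 ← R4 − (11/46)·R2: [0, 0, -84/23]
R4 ← R4 − (6/7)·R3: [0, 0, 0]
Echelon form has 3 nonzero rows, so rank(T) = 3.
The rank gives the maximum number of linearly independent rows: 3.

3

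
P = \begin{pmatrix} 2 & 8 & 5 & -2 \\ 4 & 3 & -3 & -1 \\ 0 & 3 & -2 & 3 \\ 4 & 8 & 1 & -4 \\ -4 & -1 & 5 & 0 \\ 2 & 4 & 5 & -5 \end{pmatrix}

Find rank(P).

4

Row reduce to echelon form.
R2 ← R2 − (2)·R1: [0, -13, -13, 3]
R4 ← R4 − (2)·R1: [0, -8, -9, 0]
R5 ← R5 + (2)·R1: [0, 15, 15, -4]
R6 ← R6 − R1: [0, -4, 0, -3]
R3 ← R3 + (3/13)·R2: [0, 0, -5, 48/13]
R4 ← R4 − (8/13)·R2: [0, 0, -1, -24/13]
R5 ← R5 + (15/13)·R2: [0, 0, 0, -7/13]
R6 ← R6 − (4/13)·R2: [0, 0, 4, -51/13]
R4 ← R4 − (1/5)·R3: [0, 0, 0, -168/65]
R6 ← R6 + (4/5)·R3: [0, 0, 0, -63/65]
R5 ← R5 − (5/24)·R4: [0, 0, 0, 0]
R6 ← R6 − (3/8)·R4: [0, 0, 0, 0]
Echelon form has 4 nonzero rows, so rank(P) = 4.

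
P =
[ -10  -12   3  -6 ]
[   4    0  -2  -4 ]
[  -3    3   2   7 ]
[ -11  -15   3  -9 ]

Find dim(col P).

Row reduce to echelon form.
R2 ← R2 + (2/5)·R1: [0, -24/5, -4/5, -32/5]
R3 ← R3 − (3/10)·R1: [0, 33/5, 11/10, 44/5]
R4 ← R4 − (11/10)·R1: [0, -9/5, -3/10, -12/5]
R3 ← R3 + (11/8)·R2: [0, 0, 0, 0]
R4 ← R4 − (3/8)·R2: [0, 0, 0, 0]
Echelon form has 2 nonzero rows, so rank(P) = 2.
The column space has dimension equal to the rank: 2.

2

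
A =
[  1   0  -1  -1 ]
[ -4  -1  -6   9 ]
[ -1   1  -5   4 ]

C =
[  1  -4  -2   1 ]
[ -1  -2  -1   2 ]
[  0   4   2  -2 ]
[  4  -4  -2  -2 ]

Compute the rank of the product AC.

2

First compute AC:
[[ -3,  -4,  -2,   5],
 [ 33, -42, -21, -12],
 [ 14, -34, -17,   3]]
Now row reduce the product.
R2 ← R2 + (11)·R1: [0, -86, -43, 43]
R3 ← R3 + (14/3)·R1: [0, -158/3, -79/3, 79/3]
R3 ← R3 − (79/129)·R2: [0, 0, 0, 0]
2 nonzero rows, so rank(AC) = 2.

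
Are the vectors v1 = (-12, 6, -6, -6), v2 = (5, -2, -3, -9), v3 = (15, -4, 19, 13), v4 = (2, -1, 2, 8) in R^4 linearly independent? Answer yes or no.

yes

Form the matrix with these vectors as rows and row reduce.
R2 ← R2 + (5/12)·R1: [0, 1/2, -11/2, -23/2]
R3 ← R3 + (5/4)·R1: [0, 7/2, 23/2, 11/2]
R4 ← R4 + (1/6)·R1: [0, 0, 1, 7]
R3 ← R3 − (7)·R2: [0, 0, 50, 86]
R4 ← R4 − (1/50)·R3: [0, 0, 0, 132/25]
4 nonzero rows, so the 4 vectors span a space of dimension 4.
Since 4 = 4, the vectors are linearly independent.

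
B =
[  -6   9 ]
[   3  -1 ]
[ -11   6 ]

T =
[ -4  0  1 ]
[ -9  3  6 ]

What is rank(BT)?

First compute BT:
[[-57,  27,  48],
 [ -3,  -3,  -3],
 [-10,  18,  25]]
Now row reduce the product.
R2 ← R2 − (1/19)·R1: [0, -84/19, -105/19]
R3 ← R3 − (10/57)·R1: [0, 252/19, 315/19]
R3 ← R3 + (3)·R2: [0, 0, 0]
2 nonzero rows, so rank(BT) = 2.

2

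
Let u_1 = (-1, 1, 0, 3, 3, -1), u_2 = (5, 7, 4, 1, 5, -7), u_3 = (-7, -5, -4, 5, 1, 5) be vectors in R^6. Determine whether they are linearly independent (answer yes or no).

no

Form the matrix with these vectors as rows and row reduce.
R2 ← R2 + (5)·R1: [0, 12, 4, 16, 20, -12]
R3 ← R3 − (7)·R1: [0, -12, -4, -16, -20, 12]
R3 ← R3 + R2: [0, 0, 0, 0, 0, 0]
2 nonzero rows, so the 3 vectors span a space of dimension 2.
Since 2 < 3, the vectors are linearly dependent.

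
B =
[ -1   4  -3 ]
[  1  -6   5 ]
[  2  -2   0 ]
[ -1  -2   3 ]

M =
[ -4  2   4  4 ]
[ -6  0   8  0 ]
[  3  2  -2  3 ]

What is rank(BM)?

First compute BM:
[[-29,  -8,  34, -13],
 [ 47,  12, -54,  19],
 [  4,   4,  -8,   8],
 [ 25,   4, -26,   5]]
Now row reduce the product.
R2 ← R2 + (47/29)·R1: [0, -28/29, 32/29, -60/29]
R3 ← R3 + (4/29)·R1: [0, 84/29, -96/29, 180/29]
R4 ← R4 + (25/29)·R1: [0, -84/29, 96/29, -180/29]
R3 ← R3 + (3)·R2: [0, 0, 0, 0]
R4 ← R4 − (3)·R2: [0, 0, 0, 0]
2 nonzero rows, so rank(BM) = 2.

2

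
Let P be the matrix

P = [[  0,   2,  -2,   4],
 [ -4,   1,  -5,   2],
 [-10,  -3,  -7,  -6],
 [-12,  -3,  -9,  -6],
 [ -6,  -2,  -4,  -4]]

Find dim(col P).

Row reduce to echelon form.
Swap R1 ↔ R2
R3 ← R3 − (5/2)·R1: [0, -11/2, 11/2, -11]
R4 ← R4 − (3)·R1: [0, -6, 6, -12]
R5 ← R5 − (3/2)·R1: [0, -7/2, 7/2, -7]
R3 ← R3 + (11/4)·R2: [0, 0, 0, 0]
R4 ← R4 + (3)·R2: [0, 0, 0, 0]
R5 ← R5 + (7/4)·R2: [0, 0, 0, 0]
Echelon form has 2 nonzero rows, so rank(P) = 2.
The column space has dimension equal to the rank: 2.

2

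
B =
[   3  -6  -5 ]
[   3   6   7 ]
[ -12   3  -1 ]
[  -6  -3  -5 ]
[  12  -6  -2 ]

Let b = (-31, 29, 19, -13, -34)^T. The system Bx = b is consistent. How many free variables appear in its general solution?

1

Row reduce the augmented matrix [B | b].
R2 ← R2 − R1: [0, 12, 12, 60]
R3 ← R3 + (4)·R1: [0, -21, -21, -105]
R4 ← R4 + (2)·R1: [0, -15, -15, -75]
R5 ← R5 − (4)·R1: [0, 18, 18, 90]
R3 ← R3 + (7/4)·R2: [0, 0, 0, 0]
R4 ← R4 + (5/4)·R2: [0, 0, 0, 0]
R5 ← R5 − (3/2)·R2: [0, 0, 0, 0]
The echelon form has 2 nonzero rows, and every pivot lies in the first 3 columns, so rank(B) = rank([B|b]) = 2.
The system is consistent.
Free variables = (unknowns) − (rank) = 3 − 2 = 1.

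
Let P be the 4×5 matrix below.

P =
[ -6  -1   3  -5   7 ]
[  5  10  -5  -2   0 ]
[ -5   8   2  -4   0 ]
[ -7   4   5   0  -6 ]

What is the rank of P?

3

Row reduce to echelon form.
R2 ← R2 + (5/6)·R1: [0, 55/6, -5/2, -37/6, 35/6]
R3 ← R3 − (5/6)·R1: [0, 53/6, -1/2, 1/6, -35/6]
R4 ← R4 − (7/6)·R1: [0, 31/6, 3/2, 35/6, -85/6]
R3 ← R3 − (53/55)·R2: [0, 0, 21/11, 336/55, -126/11]
R4 ← R4 − (31/55)·R2: [0, 0, 32/11, 512/55, -192/11]
R4 ← R4 − (32/21)·R3: [0, 0, 0, 0, 0]
Echelon form has 3 nonzero rows, so rank(P) = 3.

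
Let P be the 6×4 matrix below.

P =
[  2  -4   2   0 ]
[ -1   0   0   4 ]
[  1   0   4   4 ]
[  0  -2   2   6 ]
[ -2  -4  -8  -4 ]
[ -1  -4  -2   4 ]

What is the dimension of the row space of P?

3

Row reduce to echelon form.
R2 ← R2 + (1/2)·R1: [0, -2, 1, 4]
R3 ← R3 − (1/2)·R1: [0, 2, 3, 4]
R5 ← R5 + R1: [0, -8, -6, -4]
R6 ← R6 + (1/2)·R1: [0, -6, -1, 4]
R3 ← R3 + R2: [0, 0, 4, 8]
R4 ← R4 − R2: [0, 0, 1, 2]
R5 ← R5 − (4)·R2: [0, 0, -10, -20]
R6 ← R6 − (3)·R2: [0, 0, -4, -8]
R4 ← R4 − (1/4)·R3: [0, 0, 0, 0]
R5 ← R5 + (5/2)·R3: [0, 0, 0, 0]
R6 ← R6 + R3: [0, 0, 0, 0]
Echelon form has 3 nonzero rows, so rank(P) = 3.
The row space has dimension equal to the rank: 3.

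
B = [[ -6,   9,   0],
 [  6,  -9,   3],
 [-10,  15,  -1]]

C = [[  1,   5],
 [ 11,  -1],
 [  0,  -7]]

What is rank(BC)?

2

First compute BC:
[[ 93, -39],
 [-93,  18],
 [155, -58]]
Now row reduce the product.
R2 ← R2 + R1: [0, -21]
R3 ← R3 − (5/3)·R1: [0, 7]
R3 ← R3 + (1/3)·R2: [0, 0]
2 nonzero rows, so rank(BC) = 2.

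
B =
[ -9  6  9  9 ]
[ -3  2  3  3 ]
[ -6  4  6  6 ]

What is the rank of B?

Row reduce to echelon form.
R2 ← R2 − (1/3)·R1: [0, 0, 0, 0]
R3 ← R3 − (2/3)·R1: [0, 0, 0, 0]
Echelon form has 1 nonzero row, so rank(B) = 1.

1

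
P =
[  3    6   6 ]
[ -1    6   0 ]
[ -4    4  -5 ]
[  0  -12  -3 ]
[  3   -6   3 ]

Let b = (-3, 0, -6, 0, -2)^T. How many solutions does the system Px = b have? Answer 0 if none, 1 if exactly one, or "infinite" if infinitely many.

Row reduce the augmented matrix [P | b].
R2 ← R2 + (1/3)·R1: [0, 8, 2, -1]
R3 ← R3 + (4/3)·R1: [0, 12, 3, -10]
R5 ← R5 − R1: [0, -12, -3, 1]
R3 ← R3 − (3/2)·R2: [0, 0, 0, -17/2]
R4 ← R4 + (3/2)·R2: [0, 0, 0, -3/2]
R5 ← R5 + (3/2)·R2: [0, 0, 0, -1/2]
R4 ← R4 − (3/17)·R3: [0, 0, 0, 0]
R5 ← R5 − (1/17)·R3: [0, 0, 0, 0]
The echelon form has 3 nonzero rows; the last pivot sits in the augmented column, so rank(P) = 2 but rank([P|b]) = 3.
Since the ranks differ, the system is inconsistent.
It has no solutions.

0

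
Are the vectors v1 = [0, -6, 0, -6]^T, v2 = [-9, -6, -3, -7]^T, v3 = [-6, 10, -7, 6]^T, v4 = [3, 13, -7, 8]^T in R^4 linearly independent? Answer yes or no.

no

Form the matrix with these vectors as rows and row reduce.
Swap R1 ↔ R2
R3 ← R3 − (2/3)·R1: [0, 14, -5, 32/3]
R4 ← R4 + (1/3)·R1: [0, 11, -8, 17/3]
R3 ← R3 + (7/3)·R2: [0, 0, -5, -10/3]
R4 ← R4 + (11/6)·R2: [0, 0, -8, -16/3]
R4 ← R4 − (8/5)·R3: [0, 0, 0, 0]
3 nonzero rows, so the 4 vectors span a space of dimension 3.
Since 3 < 4, the vectors are linearly dependent.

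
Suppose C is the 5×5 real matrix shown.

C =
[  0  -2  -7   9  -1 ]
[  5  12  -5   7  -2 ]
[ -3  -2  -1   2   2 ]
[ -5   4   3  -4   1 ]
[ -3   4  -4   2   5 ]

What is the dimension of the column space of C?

Row reduce to echelon form.
Swap R1 ↔ R2
R3 ← R3 + (3/5)·R1: [0, 26/5, -4, 31/5, 4/5]
R4 ← R4 + R1: [0, 16, -2, 3, -1]
R5 ← R5 + (3/5)·R1: [0, 56/5, -7, 31/5, 19/5]
R3 ← R3 + (13/5)·R2: [0, 0, -111/5, 148/5, -9/5]
R4 ← R4 + (8)·R2: [0, 0, -58, 75, -9]
R5 ← R5 + (28/5)·R2: [0, 0, -231/5, 283/5, -9/5]
R4 ← R4 − (290/111)·R3: [0, 0, 0, -7/3, -159/37]
R5 ← R5 − (77/37)·R3: [0, 0, 0, -5, 72/37]
R5 ← R5 − (15/7)·R4: [0, 0, 0, 0, 2889/259]
Echelon form has 5 nonzero rows, so rank(C) = 5.
The column space has dimension equal to the rank: 5.

5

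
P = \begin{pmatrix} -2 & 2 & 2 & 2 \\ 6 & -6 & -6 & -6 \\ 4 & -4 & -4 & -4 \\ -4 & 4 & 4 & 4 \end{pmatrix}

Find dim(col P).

1

Row reduce to echelon form.
R2 ← R2 + (3)·R1: [0, 0, 0, 0]
R3 ← R3 + (2)·R1: [0, 0, 0, 0]
R4 ← R4 − (2)·R1: [0, 0, 0, 0]
Echelon form has 1 nonzero row, so rank(P) = 1.
The column space has dimension equal to the rank: 1.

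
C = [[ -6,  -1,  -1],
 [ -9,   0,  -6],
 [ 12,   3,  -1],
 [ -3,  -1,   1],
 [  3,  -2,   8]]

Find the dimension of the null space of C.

Row reduce to echelon form.
R2 ← R2 − (3/2)·R1: [0, 3/2, -9/2]
R3 ← R3 + (2)·R1: [0, 1, -3]
R4 ← R4 − (1/2)·R1: [0, -1/2, 3/2]
R5 ← R5 + (1/2)·R1: [0, -5/2, 15/2]
R3 ← R3 − (2/3)·R2: [0, 0, 0]
R4 ← R4 + (1/3)·R2: [0, 0, 0]
R5 ← R5 + (5/3)·R2: [0, 0, 0]
2 nonzero rows, so rank(C) = 2.
C has 3 columns; by rank–nullity, nullity = 3 − 2 = 1.

1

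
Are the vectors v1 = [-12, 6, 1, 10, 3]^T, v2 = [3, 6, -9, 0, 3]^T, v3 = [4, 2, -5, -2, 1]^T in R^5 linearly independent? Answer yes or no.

no

Form the matrix with these vectors as rows and row reduce.
R2 ← R2 + (1/4)·R1: [0, 15/2, -35/4, 5/2, 15/4]
R3 ← R3 + (1/3)·R1: [0, 4, -14/3, 4/3, 2]
R3 ← R3 − (8/15)·R2: [0, 0, 0, 0, 0]
2 nonzero rows, so the 3 vectors span a space of dimension 2.
Since 2 < 3, the vectors are linearly dependent.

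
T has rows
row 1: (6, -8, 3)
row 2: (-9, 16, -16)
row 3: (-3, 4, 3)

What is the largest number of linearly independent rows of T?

Row reduce to echelon form.
R2 ← R2 + (3/2)·R1: [0, 4, -23/2]
R3 ← R3 + (1/2)·R1: [0, 0, 9/2]
Echelon form has 3 nonzero rows, so rank(T) = 3.
The rank gives the maximum number of linearly independent rows: 3.

3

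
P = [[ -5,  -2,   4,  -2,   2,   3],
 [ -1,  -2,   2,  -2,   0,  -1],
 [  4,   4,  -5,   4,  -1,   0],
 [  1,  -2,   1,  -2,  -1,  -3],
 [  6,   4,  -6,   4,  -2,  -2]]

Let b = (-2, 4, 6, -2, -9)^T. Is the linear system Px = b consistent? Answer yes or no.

Row reduce the augmented matrix [P | b].
R2 ← R2 − (1/5)·R1: [0, -8/5, 6/5, -8/5, -2/5, -8/5, 22/5]
R3 ← R3 + (4/5)·R1: [0, 12/5, -9/5, 12/5, 3/5, 12/5, 22/5]
R4 ← R4 + (1/5)·R1: [0, -12/5, 9/5, -12/5, -3/5, -12/5, -12/5]
R5 ← R5 + (6/5)·R1: [0, 8/5, -6/5, 8/5, 2/5, 8/5, -57/5]
R3 ← R3 + (3/2)·R2: [0, 0, 0, 0, 0, 0, 11]
R4 ← R4 − (3/2)·R2: [0, 0, 0, 0, 0, 0, -9]
R5 ← R5 + R2: [0, 0, 0, 0, 0, 0, -7]
R4 ← R4 + (9/11)·R3: [0, 0, 0, 0, 0, 0, 0]
R5 ← R5 + (7/11)·R3: [0, 0, 0, 0, 0, 0, 0]
The echelon form has 3 nonzero rows; the last pivot sits in the augmented column, so rank(P) = 2 but rank([P|b]) = 3.
Since the ranks differ, the system is inconsistent.

no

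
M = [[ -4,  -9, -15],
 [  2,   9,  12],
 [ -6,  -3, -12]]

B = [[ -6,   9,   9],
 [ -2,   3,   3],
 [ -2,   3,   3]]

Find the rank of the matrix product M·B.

First compute MB:
[[ 72, -108, -108],
 [-54,  81,  81],
 [ 66, -99, -99]]
Now row reduce the product.
R2 ← R2 + (3/4)·R1: [0, 0, 0]
R3 ← R3 − (11/12)·R1: [0, 0, 0]
1 nonzero row, so rank(MB) = 1.

1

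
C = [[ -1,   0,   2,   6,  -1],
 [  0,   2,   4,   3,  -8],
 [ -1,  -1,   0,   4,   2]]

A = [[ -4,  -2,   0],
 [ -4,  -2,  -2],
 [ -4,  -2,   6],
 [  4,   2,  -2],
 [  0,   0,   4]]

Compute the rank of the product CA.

First compute CA:
[[ 20,  10,  -4],
 [-12,  -6, -18],
 [ 24,  12,   2]]
Now row reduce the product.
R2 ← R2 + (3/5)·R1: [0, 0, -102/5]
R3 ← R3 − (6/5)·R1: [0, 0, 34/5]
R3 ← R3 + (1/3)·R2: [0, 0, 0]
2 nonzero rows, so rank(CA) = 2.

2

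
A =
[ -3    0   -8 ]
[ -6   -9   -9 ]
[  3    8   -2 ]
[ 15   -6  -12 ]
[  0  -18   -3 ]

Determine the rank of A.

3

Row reduce to echelon form.
R2 ← R2 − (2)·R1: [0, -9, 7]
R3 ← R3 + R1: [0, 8, -10]
R4 ← R4 + (5)·R1: [0, -6, -52]
R3 ← R3 + (8/9)·R2: [0, 0, -34/9]
R4 ← R4 − (2/3)·R2: [0, 0, -170/3]
R5 ← R5 − (2)·R2: [0, 0, -17]
R4 ← R4 − (15)·R3: [0, 0, 0]
R5 ← R5 − (9/2)·R3: [0, 0, 0]
Echelon form has 3 nonzero rows, so rank(A) = 3.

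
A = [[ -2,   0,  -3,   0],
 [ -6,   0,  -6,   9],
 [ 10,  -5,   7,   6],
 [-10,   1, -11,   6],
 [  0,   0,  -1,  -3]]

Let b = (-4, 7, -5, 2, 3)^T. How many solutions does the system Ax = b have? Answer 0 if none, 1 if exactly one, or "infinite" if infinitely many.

Row reduce the augmented matrix [A | b].
R2 ← R2 − (3)·R1: [0, 0, 3, 9, 19]
R3 ← R3 + (5)·R1: [0, -5, -8, 6, -25]
R4 ← R4 − (5)·R1: [0, 1, 4, 6, 22]
Swap R2 ↔ R3
R4 ← R4 + (1/5)·R2: [0, 0, 12/5, 36/5, 17]
R4 ← R4 − (4/5)·R3: [0, 0, 0, 0, 9/5]
R5 ← R5 + (1/3)·R3: [0, 0, 0, 0, 28/3]
R5 ← R5 − (140/27)·R4: [0, 0, 0, 0, 0]
The echelon form has 4 nonzero rows; the last pivot sits in the augmented column, so rank(A) = 3 but rank([A|b]) = 4.
Since the ranks differ, the system is inconsistent.
It has no solutions.

0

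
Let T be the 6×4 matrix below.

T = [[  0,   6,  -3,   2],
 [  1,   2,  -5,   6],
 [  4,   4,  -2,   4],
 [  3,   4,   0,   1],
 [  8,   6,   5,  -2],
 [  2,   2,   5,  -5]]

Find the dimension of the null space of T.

1

Row reduce to echelon form.
Swap R1 ↔ R2
R3 ← R3 − (4)·R1: [0, -4, 18, -20]
R4 ← R4 − (3)·R1: [0, -2, 15, -17]
R5 ← R5 − (8)·R1: [0, -10, 45, -50]
R6 ← R6 − (2)·R1: [0, -2, 15, -17]
R3 ← R3 + (2/3)·R2: [0, 0, 16, -56/3]
R4 ← R4 + (1/3)·R2: [0, 0, 14, -49/3]
R5 ← R5 + (5/3)·R2: [0, 0, 40, -140/3]
R6 ← R6 + (1/3)·R2: [0, 0, 14, -49/3]
R4 ← R4 − (7/8)·R3: [0, 0, 0, 0]
R5 ← R5 − (5/2)·R3: [0, 0, 0, 0]
R6 ← R6 − (7/8)·R3: [0, 0, 0, 0]
3 nonzero rows, so rank(T) = 3.
T has 4 columns; by rank–nullity, nullity = 4 − 3 = 1.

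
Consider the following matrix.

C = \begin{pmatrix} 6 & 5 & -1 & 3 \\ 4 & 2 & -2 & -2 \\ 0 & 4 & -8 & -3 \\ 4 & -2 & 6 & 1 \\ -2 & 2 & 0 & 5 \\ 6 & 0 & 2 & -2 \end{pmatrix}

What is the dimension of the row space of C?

Row reduce to echelon form.
R2 ← R2 − (2/3)·R1: [0, -4/3, -4/3, -4]
R4 ← R4 − (2/3)·R1: [0, -16/3, 20/3, -1]
R5 ← R5 + (1/3)·R1: [0, 11/3, -1/3, 6]
R6 ← R6 − R1: [0, -5, 3, -5]
R3 ← R3 + (3)·R2: [0, 0, -12, -15]
R4 ← R4 − (4)·R2: [0, 0, 12, 15]
R5 ← R5 + (11/4)·R2: [0, 0, -4, -5]
R6 ← R6 − (15/4)·R2: [0, 0, 8, 10]
R4 ← R4 + R3: [0, 0, 0, 0]
R5 ← R5 − (1/3)·R3: [0, 0, 0, 0]
R6 ← R6 + (2/3)·R3: [0, 0, 0, 0]
Echelon form has 3 nonzero rows, so rank(C) = 3.
The row space has dimension equal to the rank: 3.

3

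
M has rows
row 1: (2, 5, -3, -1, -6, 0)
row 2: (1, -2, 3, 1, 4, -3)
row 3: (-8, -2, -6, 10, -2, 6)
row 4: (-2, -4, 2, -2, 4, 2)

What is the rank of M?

Row reduce to echelon form.
R2 ← R2 − (1/2)·R1: [0, -9/2, 9/2, 3/2, 7, -3]
R3 ← R3 + (4)·R1: [0, 18, -18, 6, -26, 6]
R4 ← R4 + R1: [0, 1, -1, -3, -2, 2]
R3 ← R3 + (4)·R2: [0, 0, 0, 12, 2, -6]
R4 ← R4 + (2/9)·R2: [0, 0, 0, -8/3, -4/9, 4/3]
R4 ← R4 + (2/9)·R3: [0, 0, 0, 0, 0, 0]
Echelon form has 3 nonzero rows, so rank(M) = 3.

3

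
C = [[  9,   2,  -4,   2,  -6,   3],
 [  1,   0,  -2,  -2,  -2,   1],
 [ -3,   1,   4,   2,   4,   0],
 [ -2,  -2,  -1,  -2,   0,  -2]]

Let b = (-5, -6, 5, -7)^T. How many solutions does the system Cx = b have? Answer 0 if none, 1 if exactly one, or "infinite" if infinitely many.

0

Row reduce the augmented matrix [C | b].
R2 ← R2 − (1/9)·R1: [0, -2/9, -14/9, -20/9, -4/3, 2/3, -49/9]
R3 ← R3 + (1/3)·R1: [0, 5/3, 8/3, 8/3, 2, 1, 10/3]
R4 ← R4 + (2/9)·R1: [0, -14/9, -17/9, -14/9, -4/3, -4/3, -73/9]
R3 ← R3 + (15/2)·R2: [0, 0, -9, -14, -8, 6, -75/2]
R4 ← R4 − (7)·R2: [0, 0, 9, 14, 8, -6, 30]
R4 ← R4 + R3: [0, 0, 0, 0, 0, 0, -15/2]
The echelon form has 4 nonzero rows; the last pivot sits in the augmented column, so rank(C) = 3 but rank([C|b]) = 4.
Since the ranks differ, the system is inconsistent.
It has no solutions.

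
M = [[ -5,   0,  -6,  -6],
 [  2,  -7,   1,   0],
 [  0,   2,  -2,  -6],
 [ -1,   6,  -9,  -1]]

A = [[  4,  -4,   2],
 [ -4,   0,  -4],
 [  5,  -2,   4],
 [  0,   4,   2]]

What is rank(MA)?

2

First compute MA:
[[-50,   8, -46],
 [ 41, -10,  36],
 [-18, -20, -28],
 [-73,  18, -64]]
Now row reduce the product.
R2 ← R2 + (41/50)·R1: [0, -86/25, -43/25]
R3 ← R3 − (9/25)·R1: [0, -572/25, -286/25]
R4 ← R4 − (73/50)·R1: [0, 158/25, 79/25]
R3 ← R3 − (286/43)·R2: [0, 0, 0]
R4 ← R4 + (79/43)·R2: [0, 0, 0]
2 nonzero rows, so rank(MA) = 2.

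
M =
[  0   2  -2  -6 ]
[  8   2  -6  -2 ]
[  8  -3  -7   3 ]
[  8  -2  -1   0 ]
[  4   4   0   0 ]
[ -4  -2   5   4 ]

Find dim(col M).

4

Row reduce to echelon form.
Swap R1 ↔ R2
R3 ← R3 − R1: [0, -5, -1, 5]
R4 ← R4 − R1: [0, -4, 5, 2]
R5 ← R5 − (1/2)·R1: [0, 3, 3, 1]
R6 ← R6 + (1/2)·R1: [0, -1, 2, 3]
R3 ← R3 + (5/2)·R2: [0, 0, -6, -10]
R4 ← R4 + (2)·R2: [0, 0, 1, -10]
R5 ← R5 − (3/2)·R2: [0, 0, 6, 10]
R6 ← R6 + (1/2)·R2: [0, 0, 1, 0]
R4 ← R4 + (1/6)·R3: [0, 0, 0, -35/3]
R5 ← R5 + R3: [0, 0, 0, 0]
R6 ← R6 + (1/6)·R3: [0, 0, 0, -5/3]
R6 ← R6 − (1/7)·R4: [0, 0, 0, 0]
Echelon form has 4 nonzero rows, so rank(M) = 4.
The column space has dimension equal to the rank: 4.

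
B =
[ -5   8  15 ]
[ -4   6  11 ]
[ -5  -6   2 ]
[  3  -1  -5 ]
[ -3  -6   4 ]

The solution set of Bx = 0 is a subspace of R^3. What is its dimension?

Row reduce to echelon form.
R2 ← R2 − (4/5)·R1: [0, -2/5, -1]
R3 ← R3 − R1: [0, -14, -13]
R4 ← R4 + (3/5)·R1: [0, 19/5, 4]
R5 ← R5 − (3/5)·R1: [0, -54/5, -5]
R3 ← R3 − (35)·R2: [0, 0, 22]
R4 ← R4 + (19/2)·R2: [0, 0, -11/2]
R5 ← R5 − (27)·R2: [0, 0, 22]
R4 ← R4 + (1/4)·R3: [0, 0, 0]
R5 ← R5 − R3: [0, 0, 0]
3 nonzero rows, so rank(B) = 3.
B has 3 columns; by rank–nullity, nullity = 3 − 3 = 0.

0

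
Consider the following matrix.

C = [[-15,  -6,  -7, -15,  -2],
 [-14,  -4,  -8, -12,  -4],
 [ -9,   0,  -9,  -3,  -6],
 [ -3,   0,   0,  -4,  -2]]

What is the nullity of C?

2

Row reduce to echelon form.
R2 ← R2 − (14/15)·R1: [0, 8/5, -22/15, 2, -32/15]
R3 ← R3 − (3/5)·R1: [0, 18/5, -24/5, 6, -24/5]
R4 ← R4 − (1/5)·R1: [0, 6/5, 7/5, -1, -8/5]
R3 ← R3 − (9/4)·R2: [0, 0, -3/2, 3/2, 0]
R4 ← R4 − (3/4)·R2: [0, 0, 5/2, -5/2, 0]
R4 ← R4 + (5/3)·R3: [0, 0, 0, 0, 0]
3 nonzero rows, so rank(C) = 3.
C has 5 columns; by rank–nullity, nullity = 5 − 3 = 2.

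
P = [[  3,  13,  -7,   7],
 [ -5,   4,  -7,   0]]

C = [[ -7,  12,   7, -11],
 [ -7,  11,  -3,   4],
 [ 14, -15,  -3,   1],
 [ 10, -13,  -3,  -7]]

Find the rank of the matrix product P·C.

2

First compute PC:
[[-140, 193, -18, -37],
 [-91,  89, -26,  64]]
Now row reduce the product.
R2 ← R2 − (13/20)·R1: [0, -729/20, -143/10, 1761/20]
2 nonzero rows, so rank(PC) = 2.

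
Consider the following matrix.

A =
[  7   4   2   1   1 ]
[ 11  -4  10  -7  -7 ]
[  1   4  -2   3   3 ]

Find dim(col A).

2

Row reduce to echelon form.
R2 ← R2 − (11/7)·R1: [0, -72/7, 48/7, -60/7, -60/7]
R3 ← R3 − (1/7)·R1: [0, 24/7, -16/7, 20/7, 20/7]
R3 ← R3 + (1/3)·R2: [0, 0, 0, 0, 0]
Echelon form has 2 nonzero rows, so rank(A) = 2.
The column space has dimension equal to the rank: 2.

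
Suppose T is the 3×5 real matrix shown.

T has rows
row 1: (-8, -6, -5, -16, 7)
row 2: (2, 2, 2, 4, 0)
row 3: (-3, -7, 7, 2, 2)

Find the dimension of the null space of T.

Row reduce to echelon form.
R2 ← R2 + (1/4)·R1: [0, 1/2, 3/4, 0, 7/4]
R3 ← R3 − (3/8)·R1: [0, -19/4, 71/8, 8, -5/8]
R3 ← R3 + (19/2)·R2: [0, 0, 16, 8, 16]
3 nonzero rows, so rank(T) = 3.
T has 5 columns; by rank–nullity, nullity = 5 − 3 = 2.

2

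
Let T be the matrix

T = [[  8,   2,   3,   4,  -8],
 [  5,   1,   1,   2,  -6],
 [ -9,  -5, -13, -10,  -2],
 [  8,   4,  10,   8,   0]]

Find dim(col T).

Row reduce to echelon form.
R2 ← R2 − (5/8)·R1: [0, -1/4, -7/8, -1/2, -1]
R3 ← R3 + (9/8)·R1: [0, -11/4, -77/8, -11/2, -11]
R4 ← R4 − R1: [0, 2, 7, 4, 8]
R3 ← R3 − (11)·R2: [0, 0, 0, 0, 0]
R4 ← R4 + (8)·R2: [0, 0, 0, 0, 0]
Echelon form has 2 nonzero rows, so rank(T) = 2.
The column space has dimension equal to the rank: 2.

2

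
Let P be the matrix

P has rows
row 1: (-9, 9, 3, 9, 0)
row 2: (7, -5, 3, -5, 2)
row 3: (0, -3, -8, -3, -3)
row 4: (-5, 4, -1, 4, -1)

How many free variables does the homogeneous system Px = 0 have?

3

Row reduce to echelon form.
R2 ← R2 + (7/9)·R1: [0, 2, 16/3, 2, 2]
R4 ← R4 − (5/9)·R1: [0, -1, -8/3, -1, -1]
R3 ← R3 + (3/2)·R2: [0, 0, 0, 0, 0]
R4 ← R4 + (1/2)·R2: [0, 0, 0, 0, 0]
2 nonzero rows, so rank(P) = 2.
P has 5 columns; by rank–nullity, nullity = 5 − 2 = 3.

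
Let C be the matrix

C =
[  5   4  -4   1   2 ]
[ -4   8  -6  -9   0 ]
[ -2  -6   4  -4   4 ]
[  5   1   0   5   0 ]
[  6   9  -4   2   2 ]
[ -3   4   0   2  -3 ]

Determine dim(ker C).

Row reduce to echelon form.
R2 ← R2 + (4/5)·R1: [0, 56/5, -46/5, -41/5, 8/5]
R3 ← R3 + (2/5)·R1: [0, -22/5, 12/5, -18/5, 24/5]
R4 ← R4 − R1: [0, -3, 4, 4, -2]
R5 ← R5 − (6/5)·R1: [0, 21/5, 4/5, 4/5, -2/5]
R6 ← R6 + (3/5)·R1: [0, 32/5, -12/5, 13/5, -9/5]
R3 ← R3 + (11/28)·R2: [0, 0, -17/14, -191/28, 38/7]
R4 ← R4 + (15/56)·R2: [0, 0, 43/28, 101/56, -11/7]
R5 ← R5 − (3/8)·R2: [0, 0, 17/4, 31/8, -1]
R6 ← R6 − (4/7)·R2: [0, 0, 20/7, 51/7, -19/7]
R4 ← R4 + (43/34)·R3: [0, 0, 0, -116/17, 90/17]
R5 ← R5 + (7/2)·R3: [0, 0, 0, -20, 18]
R6 ← R6 + (40/17)·R3: [0, 0, 0, -149/17, 171/17]
R5 ← R5 − (85/29)·R4: [0, 0, 0, 0, 72/29]
R6 ← R6 − (149/116)·R4: [0, 0, 0, 0, 189/58]
R6 ← R6 − (21/16)·R5: [0, 0, 0, 0, 0]
5 nonzero rows, so rank(C) = 5.
C has 5 columns; by rank–nullity, nullity = 5 − 5 = 0.

0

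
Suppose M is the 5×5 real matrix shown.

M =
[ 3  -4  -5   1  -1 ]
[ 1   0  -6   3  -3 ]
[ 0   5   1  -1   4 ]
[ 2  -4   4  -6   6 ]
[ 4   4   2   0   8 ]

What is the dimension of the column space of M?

Row reduce to echelon form.
R2 ← R2 − (1/3)·R1: [0, 4/3, -13/3, 8/3, -8/3]
R4 ← R4 − (2/3)·R1: [0, -4/3, 22/3, -20/3, 20/3]
R5 ← R5 − (4/3)·R1: [0, 28/3, 26/3, -4/3, 28/3]
R3 ← R3 − (15/4)·R2: [0, 0, 69/4, -11, 14]
R4 ← R4 + R2: [0, 0, 3, -4, 4]
R5 ← R5 − (7)·R2: [0, 0, 39, -20, 28]
R4 ← R4 − (4/23)·R3: [0, 0, 0, -48/23, 36/23]
R5 ← R5 − (52/23)·R3: [0, 0, 0, 112/23, -84/23]
R5 ← R5 + (7/3)·R4: [0, 0, 0, 0, 0]
Echelon form has 4 nonzero rows, so rank(M) = 4.
The column space has dimension equal to the rank: 4.

4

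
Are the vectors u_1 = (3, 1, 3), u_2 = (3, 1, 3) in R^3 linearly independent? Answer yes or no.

no

Form the matrix with these vectors as rows and row reduce.
R2 ← R2 − R1: [0, 0, 0]
1 nonzero row, so the 2 vectors span a space of dimension 1.
Since 1 < 2, the vectors are linearly dependent.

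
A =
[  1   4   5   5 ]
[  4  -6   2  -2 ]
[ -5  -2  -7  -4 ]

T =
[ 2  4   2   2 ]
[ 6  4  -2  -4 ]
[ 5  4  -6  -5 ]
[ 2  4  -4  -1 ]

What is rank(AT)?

First compute AT:
[[ 61,  60, -56, -44],
 [-22,  -8,  16,  24],
 [-65, -72,  52,  37]]
Now row reduce the product.
R2 ← R2 + (22/61)·R1: [0, 832/61, -256/61, 496/61]
R3 ← R3 + (65/61)·R1: [0, -492/61, -468/61, -603/61]
R3 ← R3 + (123/208)·R2: [0, 0, -132/13, -66/13]
3 nonzero rows, so rank(AT) = 3.

3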